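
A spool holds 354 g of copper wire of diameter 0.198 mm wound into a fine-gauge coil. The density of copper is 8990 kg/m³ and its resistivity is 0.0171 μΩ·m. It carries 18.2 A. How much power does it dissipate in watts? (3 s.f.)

2.35×10^5 W

ρ = 0.0171 μΩ·m = 1.71×10^-8 Ω·m
A = π(d/2)² = π(9.9000e-05 m)² = 3.0791e-08 m²
L = m/(density·A) = 0.354/(8990×3.0791e-08) = 1279 m
R = ρL/A = (1.71×10^-8)(1279)/(3.0791e-08) = 710.2 Ω
P = I²R = (18.2)² × 710.2 = 2.35×10^5 W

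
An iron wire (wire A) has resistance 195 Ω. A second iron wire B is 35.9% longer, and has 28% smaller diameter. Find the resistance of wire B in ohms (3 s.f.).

R ∝ L/d², so R_B/R_A = (1 + 35.9/100) × (1 − 28/100)⁻²
= 1.359 × 1.929 = 2.622
R_B = 2.622 × 195 = 511 Ω

511 Ω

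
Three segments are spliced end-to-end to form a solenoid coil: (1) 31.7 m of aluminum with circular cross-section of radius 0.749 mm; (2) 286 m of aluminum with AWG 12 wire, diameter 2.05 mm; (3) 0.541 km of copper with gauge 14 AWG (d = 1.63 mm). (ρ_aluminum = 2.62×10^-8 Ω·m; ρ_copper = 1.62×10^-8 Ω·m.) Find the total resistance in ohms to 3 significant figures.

Seg 1: A = πr² = π(7.4900e-04 m)² = 1.762e-06 m²
R_1 = (2.62×10^-8)(31.7)/(1.762e-06) = 0.4712 Ω
Seg 2: A = π(2.05/2 mm)² = π(1.0250e-03 m)² = 3.301e-06 m²
R_2 = (2.62×10^-8)(286)/(3.301e-06) = 2.27 Ω
Seg 3: A = π(1.63/2 mm)² = π(8.1500e-04 m)² = 2.087e-06 m²
R_3 = (1.62×10^-8)(541)/(2.087e-06) = 4.2 Ω
R_total = R_1 + R_2 + R_3 = 6.94 Ω

6.94 Ω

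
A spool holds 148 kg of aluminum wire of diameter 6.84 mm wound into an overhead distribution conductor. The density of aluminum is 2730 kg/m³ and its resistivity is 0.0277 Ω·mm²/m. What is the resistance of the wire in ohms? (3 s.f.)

ρ = 0.0277 Ω·mm²/m = 2.77×10^-8 Ω·m
A = π(d/2)² = π(3.4200e-03 m)² = 3.6745e-05 m²
L = m/(density·A) = 148/(2730×3.6745e-05) = 1475 m
R = ρL/A = (2.77×10^-8)(1475)/(3.6745e-05) = 1.11 Ω

1.11 Ω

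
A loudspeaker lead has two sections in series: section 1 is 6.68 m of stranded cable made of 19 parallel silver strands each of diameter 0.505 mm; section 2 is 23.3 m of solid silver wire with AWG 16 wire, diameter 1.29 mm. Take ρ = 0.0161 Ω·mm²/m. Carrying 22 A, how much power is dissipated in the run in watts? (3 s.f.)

153 W

ρ = 0.0161 Ω·mm²/m = 1.61×10^-8 Ω·m
Section 1: A_strand = π(2.5250e-04)² = 2.003e-07 m²; R₁ = ρL/(N·A_s) = (1.61×10^-8)(6.68)/(19×2.003e-07) = 0.02826 Ω
Section 2: A = π(1.29/2 mm)² = π(6.4500e-04 m)² = 1.307e-06 m²
R₂ = (1.61×10^-8)(23.3)/(1.307e-06) = 0.287 Ω
R = R₁ + R₂ = 0.3153 Ω
P = I²R = (22)² × 0.3153 = 153 W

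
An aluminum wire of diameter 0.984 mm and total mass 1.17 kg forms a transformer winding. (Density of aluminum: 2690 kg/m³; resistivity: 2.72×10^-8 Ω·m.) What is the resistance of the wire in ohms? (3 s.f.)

A = π(d/2)² = π(4.9200e-04 m)² = 7.6047e-07 m²
L = m/(density·A) = 1.17/(2690×7.6047e-07) = 571.9 m
R = ρL/A = (2.72×10^-8)(571.9)/(7.6047e-07) = 20.5 Ω

20.5 Ω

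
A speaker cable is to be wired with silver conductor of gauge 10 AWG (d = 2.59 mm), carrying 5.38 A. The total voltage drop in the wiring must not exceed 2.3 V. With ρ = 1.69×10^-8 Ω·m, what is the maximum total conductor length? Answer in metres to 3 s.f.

133 m

A = π(2.59/2 mm)² = π(1.2950e-03 m)² = 5.269e-06 m²
L_max = V_max·A/(1·ρI) = (2.3)(5.269e-06)/(1.69×10^-8×5.38) = 133 m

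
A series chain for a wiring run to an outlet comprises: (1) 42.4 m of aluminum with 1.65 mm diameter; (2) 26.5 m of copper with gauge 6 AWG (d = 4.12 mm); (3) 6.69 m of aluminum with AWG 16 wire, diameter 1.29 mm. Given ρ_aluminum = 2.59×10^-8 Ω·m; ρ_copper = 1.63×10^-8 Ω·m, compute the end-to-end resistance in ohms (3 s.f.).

Seg 1: A = π(d/2)² = π(8.2500e-04 m)² = 2.138e-06 m²
R_1 = (2.59×10^-8)(42.4)/(2.138e-06) = 0.5136 Ω
Seg 2: A = π(4.12/2 mm)² = π(2.0600e-03 m)² = 1.333e-05 m²
R_2 = (1.63×10^-8)(26.5)/(1.333e-05) = 0.0324 Ω
Seg 3: A = π(1.29/2 mm)² = π(6.4500e-04 m)² = 1.307e-06 m²
R_3 = (2.59×10^-8)(6.69)/(1.307e-06) = 0.1326 Ω
R_total = R_1 + R_2 + R_3 = 0.679 Ω

0.679 Ω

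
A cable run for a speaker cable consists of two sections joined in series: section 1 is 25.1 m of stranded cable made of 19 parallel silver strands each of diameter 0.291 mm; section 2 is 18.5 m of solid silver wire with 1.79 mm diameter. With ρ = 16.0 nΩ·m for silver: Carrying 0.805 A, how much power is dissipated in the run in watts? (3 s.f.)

0.282 W

ρ = 16.0 nΩ·m = 1.60×10^-8 Ω·m
Section 1: A_strand = π(1.4550e-04)² = 6.651e-08 m²; R₁ = ρL/(N·A_s) = (1.60×10^-8)(25.1)/(19×6.651e-08) = 0.3178 Ω
Section 2: A = π(d/2)² = π(8.9500e-04 m)² = 2.516e-06 m²
R₂ = (1.60×10^-8)(18.5)/(2.516e-06) = 0.1176 Ω
R = R₁ + R₂ = 0.4354 Ω
P = I²R = (0.805)² × 0.4354 = 0.282 W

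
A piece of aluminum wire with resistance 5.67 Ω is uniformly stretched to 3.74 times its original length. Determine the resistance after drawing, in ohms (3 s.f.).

Volume constant ⇒ A' = A/k with k = 3.74. R' = ρ(kL)/(A/k) = k²R.
R' = 13.99 × 5.67 = 79.3 Ω

79.3 Ω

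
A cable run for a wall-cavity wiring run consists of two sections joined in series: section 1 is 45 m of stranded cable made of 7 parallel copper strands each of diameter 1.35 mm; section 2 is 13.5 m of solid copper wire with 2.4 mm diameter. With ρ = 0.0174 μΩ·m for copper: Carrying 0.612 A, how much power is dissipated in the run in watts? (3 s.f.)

ρ = 0.0174 μΩ·m = 1.74×10^-8 Ω·m
Section 1: A_strand = π(6.7500e-04)² = 1.431e-06 m²; R₁ = ρL/(N·A_s) = (1.74×10^-8)(45)/(7×1.431e-06) = 0.07815 Ω
Section 2: A = π(d/2)² = π(1.2000e-03 m)² = 4.524e-06 m²
R₂ = (1.74×10^-8)(13.5)/(4.524e-06) = 0.05192 Ω
R = R₁ + R₂ = 0.1301 Ω
P = I²R = (0.612)² × 0.1301 = 0.0487 W

0.0487 W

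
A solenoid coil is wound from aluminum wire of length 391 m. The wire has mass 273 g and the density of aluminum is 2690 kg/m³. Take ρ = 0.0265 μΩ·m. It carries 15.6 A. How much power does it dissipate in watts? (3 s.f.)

9710 W

ρ = 0.0265 μΩ·m = 2.65×10^-8 Ω·m
A = m/(density·L) = 0.273/(2690×391) = 2.5956e-07 m²
R = ρL/A = (2.65×10^-8)(391)/(2.5956e-07) = 39.92 Ω
P = I²R = (15.6)² × 39.92 = 9710 W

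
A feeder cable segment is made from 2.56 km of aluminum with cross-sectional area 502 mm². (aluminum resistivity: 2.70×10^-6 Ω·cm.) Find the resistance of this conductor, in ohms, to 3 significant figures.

0.138 Ω

ρ = 2.70×10^-6 Ω·cm = 2.70×10^-8 Ω·m
A = 502 mm² = 5.020e-04 m²
R = ρL/A = (2.70×10^-8)(2560 m)/(5.020e-04 m²) = 0.138 Ω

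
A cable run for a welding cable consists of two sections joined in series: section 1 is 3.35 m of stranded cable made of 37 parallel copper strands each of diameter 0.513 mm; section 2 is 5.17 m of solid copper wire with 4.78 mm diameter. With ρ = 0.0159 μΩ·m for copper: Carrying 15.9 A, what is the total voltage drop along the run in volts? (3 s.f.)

0.184 V

ρ = 0.0159 μΩ·m = 1.59×10^-8 Ω·m
Section 1: A_strand = π(2.5650e-04)² = 2.067e-07 m²; R₁ = ρL/(N·A_s) = (1.59×10^-8)(3.35)/(37×2.067e-07) = 0.006965 Ω
Section 2: A = π(d/2)² = π(2.3900e-03 m)² = 1.795e-05 m²
R₂ = (1.59×10^-8)(5.17)/(1.795e-05) = 0.004581 Ω
R = R₁ + R₂ = 0.01155 Ω
V = IR = 15.9 × 0.01155 = 0.184 V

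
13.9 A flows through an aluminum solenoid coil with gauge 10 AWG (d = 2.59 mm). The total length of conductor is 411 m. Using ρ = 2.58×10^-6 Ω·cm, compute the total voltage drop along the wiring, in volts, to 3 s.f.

28.0 V

ρ = 2.58×10^-6 Ω·cm = 2.58×10^-8 Ω·m
A = π(2.59/2 mm)² = π(1.2950e-03 m)² = 5.269e-06 m²
R = ρL/A = (2.58×10^-8)(411)/(5.269e-06) = 2.013 Ω
V = IR = 13.9 × 2.013 = 28.0 V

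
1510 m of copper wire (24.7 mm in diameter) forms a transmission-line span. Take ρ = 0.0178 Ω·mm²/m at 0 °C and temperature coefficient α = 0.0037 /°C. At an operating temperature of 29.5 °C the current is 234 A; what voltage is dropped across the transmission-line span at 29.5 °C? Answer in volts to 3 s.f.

ρ = 0.0178 Ω·mm²/m = 1.78×10^-8 Ω·m
A = π(d/2)² = π(1.2350e-02 m)² = 4.792e-04 m²
R₍0₎ = ρL/A = (1.78×10^-8)(1510)/(4.792e-04) = 0.05609 Ω
R₍29.5₎ = R₍0₎(1 + αΔT) = 0.05609 × (1 + 0.0037×29.5) = 0.06222 Ω
V = IR = 234 × 0.06222 = 14.6 V

14.6 V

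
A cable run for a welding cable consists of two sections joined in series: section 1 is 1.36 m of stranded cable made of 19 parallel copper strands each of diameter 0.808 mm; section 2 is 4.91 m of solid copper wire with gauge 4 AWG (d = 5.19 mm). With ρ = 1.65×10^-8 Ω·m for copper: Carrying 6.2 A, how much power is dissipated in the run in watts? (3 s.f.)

Section 1: A_strand = π(4.0400e-04)² = 5.128e-07 m²; R₁ = ρL/(N·A_s) = (1.65×10^-8)(1.36)/(19×5.128e-07) = 0.002303 Ω
Section 2: A = π(5.19/2 mm)² = π(2.5950e-03 m)² = 2.116e-05 m²
R₂ = (1.65×10^-8)(4.91)/(2.116e-05) = 0.003829 Ω
R = R₁ + R₂ = 0.006133 Ω
P = I²R = (6.2)² × 0.006133 = 0.236 W

0.236 W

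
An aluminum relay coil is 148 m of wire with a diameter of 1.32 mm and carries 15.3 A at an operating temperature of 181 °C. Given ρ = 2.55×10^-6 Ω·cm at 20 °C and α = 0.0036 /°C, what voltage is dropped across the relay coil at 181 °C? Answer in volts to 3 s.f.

66.7 V

ρ = 2.55×10^-6 Ω·cm = 2.55×10^-8 Ω·m
A = π(d/2)² = π(6.6000e-04 m)² = 1.368e-06 m²
R₍20₎ = ρL/A = (2.55×10^-8)(148)/(1.368e-06) = 2.758 Ω
R₍181₎ = R₍20₎(1 + αΔT) = 2.758 × (1 + 0.0036×161) = 4.356 Ω
V = IR = 15.3 × 4.356 = 66.7 V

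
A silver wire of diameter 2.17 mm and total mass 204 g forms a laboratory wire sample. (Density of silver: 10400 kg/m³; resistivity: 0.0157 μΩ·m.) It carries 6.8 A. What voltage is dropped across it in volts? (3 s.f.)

0.153 V

ρ = 0.0157 μΩ·m = 1.57×10^-8 Ω·m
A = π(d/2)² = π(1.0850e-03 m)² = 3.6984e-06 m²
L = m/(density·A) = 0.204/(10400×3.6984e-06) = 5.304 m
R = ρL/A = (1.57×10^-8)(5.304)/(3.6984e-06) = 0.02252 Ω
V = IR = 6.8 × 0.02252 = 0.153 V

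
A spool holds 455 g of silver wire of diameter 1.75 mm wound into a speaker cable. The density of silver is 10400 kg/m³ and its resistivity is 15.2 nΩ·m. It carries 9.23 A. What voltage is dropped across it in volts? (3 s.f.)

1.06 V

ρ = 15.2 nΩ·m = 1.52×10^-8 Ω·m
A = π(d/2)² = π(8.7500e-04 m)² = 2.4053e-06 m²
L = m/(density·A) = 0.455/(10400×2.4053e-06) = 18.19 m
R = ρL/A = (1.52×10^-8)(18.19)/(2.4053e-06) = 0.1149 Ω
V = IR = 9.23 × 0.1149 = 1.06 V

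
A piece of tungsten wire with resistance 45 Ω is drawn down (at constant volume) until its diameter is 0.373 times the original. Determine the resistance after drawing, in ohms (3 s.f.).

Volume constant ⇒ L' = L/r² with r = 0.373. R' = ρL'/A' = ρ(L/r²)/(πr²d₀²/4) = R/r⁴.
R' = 51.66 × 45 = 2320 Ω

2320 Ω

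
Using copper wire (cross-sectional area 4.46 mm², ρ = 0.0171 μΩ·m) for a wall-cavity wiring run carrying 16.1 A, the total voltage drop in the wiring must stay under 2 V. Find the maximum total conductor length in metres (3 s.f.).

32.4 m

ρ = 0.0171 μΩ·m = 1.71×10^-8 Ω·m
A = 4.46 mm² = 4.460e-06 m²
L_max = V_max·A/(1·ρI) = (2)(4.460e-06)/(1.71×10^-8×16.1) = 32.4 m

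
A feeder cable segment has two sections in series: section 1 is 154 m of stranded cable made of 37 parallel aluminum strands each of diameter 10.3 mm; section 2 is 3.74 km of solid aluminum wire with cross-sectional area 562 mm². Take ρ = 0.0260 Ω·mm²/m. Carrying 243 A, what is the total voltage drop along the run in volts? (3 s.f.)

ρ = 0.0260 Ω·mm²/m = 2.60×10^-8 Ω·m
Section 1: A_strand = π(5.1500e-03)² = 8.332e-05 m²; R₁ = ρL/(N·A_s) = (2.60×10^-8)(154)/(37×8.332e-05) = 0.001299 Ω
Section 2: A = 562 mm² = 5.620e-04 m²
R₂ = (2.60×10^-8)(3740)/(5.620e-04) = 0.173 Ω
R = R₁ + R₂ = 0.1743 Ω
V = IR = 243 × 0.1743 = 42.4 V

42.4 V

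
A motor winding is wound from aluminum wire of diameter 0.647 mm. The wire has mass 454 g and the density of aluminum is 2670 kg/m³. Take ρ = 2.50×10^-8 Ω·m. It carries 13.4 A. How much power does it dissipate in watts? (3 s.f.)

A = π(d/2)² = π(3.2350e-04 m)² = 3.2877e-07 m²
L = m/(density·A) = 0.454/(2670×3.2877e-07) = 517.2 m
R = ρL/A = (2.50×10^-8)(517.2)/(3.2877e-07) = 39.33 Ω
P = I²R = (13.4)² × 39.33 = 7060 W

7060 W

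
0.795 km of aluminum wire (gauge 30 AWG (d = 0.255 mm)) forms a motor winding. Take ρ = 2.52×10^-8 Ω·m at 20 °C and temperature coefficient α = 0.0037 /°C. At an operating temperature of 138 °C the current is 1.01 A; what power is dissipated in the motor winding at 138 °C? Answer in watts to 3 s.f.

575 W

A = π(0.255/2 mm)² = π(1.2750e-04 m)² = 5.107e-08 m²
R₍20₎ = ρL/A = (2.52×10^-8)(795)/(5.107e-08) = 392.3 Ω
R₍138₎ = R₍20₎(1 + αΔT) = 392.3 × (1 + 0.0037×118) = 563.6 Ω
P = I²R = (1.01)² × 563.6 = 575 W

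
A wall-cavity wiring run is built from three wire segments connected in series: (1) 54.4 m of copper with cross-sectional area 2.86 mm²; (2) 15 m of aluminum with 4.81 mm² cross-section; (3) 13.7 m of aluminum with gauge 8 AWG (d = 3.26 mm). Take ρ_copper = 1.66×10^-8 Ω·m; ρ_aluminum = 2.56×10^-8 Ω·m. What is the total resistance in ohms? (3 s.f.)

0.438 Ω

Seg 1: A = 2.86 mm² = 2.860e-06 m²
R_1 = (1.66×10^-8)(54.4)/(2.860e-06) = 0.3157 Ω
Seg 2: A = 4.81 mm² = 4.810e-06 m²
R_2 = (2.56×10^-8)(15)/(4.810e-06) = 0.07983 Ω
Seg 3: A = π(3.26/2 mm)² = π(1.6300e-03 m)² = 8.347e-06 m²
R_3 = (2.56×10^-8)(13.7)/(8.347e-06) = 0.04202 Ω
R_total = R_1 + R_2 + R_3 = 0.438 Ω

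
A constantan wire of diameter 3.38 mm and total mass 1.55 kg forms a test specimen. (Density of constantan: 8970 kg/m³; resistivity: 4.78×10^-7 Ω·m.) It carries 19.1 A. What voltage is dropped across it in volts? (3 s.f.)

A = π(d/2)² = π(1.6900e-03 m)² = 8.9727e-06 m²
L = m/(density·A) = 1.55/(8970×8.9727e-06) = 19.26 m
R = ρL/A = (4.78×10^-7)(19.26)/(8.9727e-06) = 1.026 Ω
V = IR = 19.1 × 1.026 = 19.6 V

19.6 V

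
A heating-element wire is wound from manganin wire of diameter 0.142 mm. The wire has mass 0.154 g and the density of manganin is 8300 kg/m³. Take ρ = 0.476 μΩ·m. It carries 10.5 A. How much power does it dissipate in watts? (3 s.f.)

3880 W

ρ = 0.476 μΩ·m = 4.76×10^-7 Ω·m
A = π(d/2)² = π(7.1000e-05 m)² = 1.5837e-08 m²
L = m/(density·A) = 1.540×10^-4/(8300×1.5837e-08) = 1.172 m
R = ρL/A = (4.76×10^-7)(1.172)/(1.5837e-08) = 35.21 Ω
P = I²R = (10.5)² × 35.21 = 3880 W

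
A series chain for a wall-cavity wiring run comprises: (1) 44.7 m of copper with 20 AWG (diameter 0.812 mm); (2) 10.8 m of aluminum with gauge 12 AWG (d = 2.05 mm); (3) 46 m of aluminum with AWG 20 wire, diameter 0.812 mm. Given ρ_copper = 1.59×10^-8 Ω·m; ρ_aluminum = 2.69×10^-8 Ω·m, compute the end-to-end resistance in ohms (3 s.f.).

Seg 1: A = π(0.812/2 mm)² = π(4.0600e-04 m)² = 5.178e-07 m²
R_1 = (1.59×10^-8)(44.7)/(5.178e-07) = 1.372 Ω
Seg 2: A = π(2.05/2 mm)² = π(1.0250e-03 m)² = 3.301e-06 m²
R_2 = (2.69×10^-8)(10.8)/(3.301e-06) = 0.08802 Ω
Seg 3: A = π(0.812/2 mm)² = π(4.0600e-04 m)² = 5.178e-07 m²
R_3 = (2.69×10^-8)(46)/(5.178e-07) = 2.39 Ω
R_total = R_1 + R_2 + R_3 = 3.85 Ω

3.85 Ω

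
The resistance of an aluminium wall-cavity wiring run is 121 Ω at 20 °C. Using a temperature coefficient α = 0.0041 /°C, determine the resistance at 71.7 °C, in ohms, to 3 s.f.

147 Ω

ΔT = 71.7 − 20 = 51.7 °C
R = R₀(1 + αΔT) = 121 × (1 + 0.0041×51.7) = 121 × 1.212 = 147 Ω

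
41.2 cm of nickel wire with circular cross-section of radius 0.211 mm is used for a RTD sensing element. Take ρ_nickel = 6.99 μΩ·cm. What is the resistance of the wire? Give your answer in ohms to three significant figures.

0.206 Ω

ρ = 6.99 μΩ·cm = 6.99×10^-8 Ω·m
A = πr² = π(2.1100e-04 m)² = 1.399e-07 m²
R = ρL/A = (6.99×10^-8)(0.412 m)/(1.399e-07 m²) = 0.206 Ω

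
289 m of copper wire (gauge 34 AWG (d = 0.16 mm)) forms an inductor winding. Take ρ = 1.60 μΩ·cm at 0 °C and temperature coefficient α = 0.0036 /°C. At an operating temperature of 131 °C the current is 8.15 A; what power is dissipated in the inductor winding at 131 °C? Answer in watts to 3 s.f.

22500 W

ρ = 1.60 μΩ·cm = 1.60×10^-8 Ω·m
A = π(0.16/2 mm)² = π(8.0000e-05 m)² = 2.011e-08 m²
R₍0₎ = ρL/A = (1.60×10^-8)(289)/(2.011e-08) = 230 Ω
R₍131₎ = R₍0₎(1 + αΔT) = 230 × (1 + 0.0036×131) = 338.4 Ω
P = I²R = (8.15)² × 338.4 = 22500 W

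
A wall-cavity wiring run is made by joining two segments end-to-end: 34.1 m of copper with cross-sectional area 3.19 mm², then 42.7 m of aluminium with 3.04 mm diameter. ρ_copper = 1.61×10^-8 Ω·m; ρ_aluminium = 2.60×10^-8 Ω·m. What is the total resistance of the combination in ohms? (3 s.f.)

0.325 Ω

Segment 1: A = 3.19 mm² = 3.190e-06 m²
R₁ = ρL/A = (1.61×10^-8)(34.1)/(3.190e-06) = 0.1721 Ω
Segment 2: A = π(d/2)² = π(1.5200e-03 m)² = 7.258e-06 m²
R₂ = (2.60×10^-8)(42.7)/(7.258e-06) = 0.153 Ω
R = R₁ + R₂ = 0.325 Ω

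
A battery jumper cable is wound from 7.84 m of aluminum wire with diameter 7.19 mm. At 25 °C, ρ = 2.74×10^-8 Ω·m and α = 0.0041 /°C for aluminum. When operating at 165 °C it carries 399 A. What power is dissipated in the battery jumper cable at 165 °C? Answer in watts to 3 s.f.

A = π(d/2)² = π(3.5950e-03 m)² = 4.060e-05 m²
R₍25₎ = ρL/A = (2.74×10^-8)(7.84)/(4.060e-05) = 0.005291 Ω
R₍165₎ = R₍25₎(1 + αΔT) = 0.005291 × (1 + 0.0041×140) = 0.008328 Ω
P = I²R = (399)² × 0.008328 = 1330 W

1330 W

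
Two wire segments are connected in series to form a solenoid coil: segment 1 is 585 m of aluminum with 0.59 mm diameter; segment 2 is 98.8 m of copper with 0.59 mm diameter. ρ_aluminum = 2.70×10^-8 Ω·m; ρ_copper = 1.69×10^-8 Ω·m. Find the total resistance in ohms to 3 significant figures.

63.9 Ω

Segment 1: A = π(d/2)² = π(2.9500e-04 m)² = 2.734e-07 m²
R₁ = ρL/A = (2.70×10^-8)(585)/(2.734e-07) = 57.77 Ω
R₂ = (1.69×10^-8)(98.8)/(2.734e-07) = 6.107 Ω
R = R₁ + R₂ = 63.9 Ω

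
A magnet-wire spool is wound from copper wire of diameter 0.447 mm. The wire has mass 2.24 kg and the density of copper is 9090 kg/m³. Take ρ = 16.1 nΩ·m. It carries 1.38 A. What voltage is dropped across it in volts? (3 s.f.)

222 V

ρ = 16.1 nΩ·m = 1.61×10^-8 Ω·m
A = π(d/2)² = π(2.2350e-04 m)² = 1.5693e-07 m²
L = m/(density·A) = 2.24/(9090×1.5693e-07) = 1570 m
R = ρL/A = (1.61×10^-8)(1570)/(1.5693e-07) = 161.1 Ω
V = IR = 1.38 × 161.1 = 222 V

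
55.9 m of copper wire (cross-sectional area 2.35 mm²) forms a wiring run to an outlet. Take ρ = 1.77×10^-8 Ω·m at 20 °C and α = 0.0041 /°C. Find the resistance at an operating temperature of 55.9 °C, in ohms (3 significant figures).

A = 2.35 mm² = 2.350e-06 m²
R₍20°C₎ = ρL/A = (1.77×10^-8)(55.9)/(2.350e-06) = 0.421 Ω
R = R₀(1 + αΔT) = 0.421(1 + 0.0041×35.9) = 0.483 Ω

0.483 Ω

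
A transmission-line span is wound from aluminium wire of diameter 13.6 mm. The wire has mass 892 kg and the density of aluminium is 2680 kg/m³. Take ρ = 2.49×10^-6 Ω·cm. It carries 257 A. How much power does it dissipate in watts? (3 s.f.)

ρ = 2.49×10^-6 Ω·cm = 2.49×10^-8 Ω·m
A = π(d/2)² = π(6.8000e-03 m)² = 1.4527e-04 m²
L = m/(density·A) = 892/(2680×1.4527e-04) = 2291 m
R = ρL/A = (2.49×10^-8)(2291)/(1.4527e-04) = 0.3927 Ω
P = I²R = (257)² × 0.3927 = 25900 W

25900 W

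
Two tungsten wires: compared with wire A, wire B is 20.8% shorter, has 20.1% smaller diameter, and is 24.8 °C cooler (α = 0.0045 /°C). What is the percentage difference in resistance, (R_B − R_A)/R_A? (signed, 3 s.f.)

R ∝ ρL/d² with ρ ∝ (1+αΔT), so R_B/R_A = (1 − 20.8/100) × (1 − 20.1/100)⁻² × (1 − 0.0045×24.8)
= 0.792 × 1.566 × 0.8884 = 1.102
(R_B − R_A)/R_A = 1.102 − 1 = 10.2%

10.2%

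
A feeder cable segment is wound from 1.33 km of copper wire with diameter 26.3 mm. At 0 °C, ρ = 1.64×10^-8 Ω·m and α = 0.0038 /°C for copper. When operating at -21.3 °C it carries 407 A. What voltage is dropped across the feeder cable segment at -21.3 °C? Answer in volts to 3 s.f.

A = π(d/2)² = π(1.3150e-02 m)² = 5.433e-04 m²
R₍0₎ = ρL/A = (1.64×10^-8)(1330)/(5.433e-04) = 0.04015 Ω
R₍-21.3₎ = R₍0₎(1 + αΔT) = 0.04015 × (1 + 0.0038×-21.3) = 0.0369 Ω
V = IR = 407 × 0.0369 = 15.0 V

15.0 V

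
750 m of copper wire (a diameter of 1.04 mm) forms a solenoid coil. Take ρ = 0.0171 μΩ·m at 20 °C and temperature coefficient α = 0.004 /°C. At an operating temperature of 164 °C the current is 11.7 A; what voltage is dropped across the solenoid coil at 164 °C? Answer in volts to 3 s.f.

ρ = 0.0171 μΩ·m = 1.71×10^-8 Ω·m
A = π(d/2)² = π(5.2000e-04 m)² = 8.495e-07 m²
R₍20₎ = ρL/A = (1.71×10^-8)(750)/(8.495e-07) = 15.1 Ω
R₍164₎ = R₍20₎(1 + αΔT) = 15.1 × (1 + 0.004×144) = 23.79 Ω
V = IR = 11.7 × 23.79 = 278 V

278 V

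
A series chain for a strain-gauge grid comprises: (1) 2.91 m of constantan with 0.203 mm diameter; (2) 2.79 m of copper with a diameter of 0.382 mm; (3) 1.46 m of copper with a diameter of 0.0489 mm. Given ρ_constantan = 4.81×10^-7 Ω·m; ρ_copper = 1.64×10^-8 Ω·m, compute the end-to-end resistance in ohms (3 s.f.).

56.4 Ω

Seg 1: A = π(d/2)² = π(1.0150e-04 m)² = 3.237e-08 m²
R_1 = (4.81×10^-7)(2.91)/(3.237e-08) = 43.25 Ω
Seg 2: A = π(d/2)² = π(1.9100e-04 m)² = 1.146e-07 m²
R_2 = (1.64×10^-8)(2.79)/(1.146e-07) = 0.3992 Ω
Seg 3: A = π(d/2)² = π(2.4450e-05 m)² = 1.878e-09 m²
R_3 = (1.64×10^-8)(1.46)/(1.878e-09) = 12.75 Ω
R_total = R_1 + R_2 + R_3 = 56.4 Ω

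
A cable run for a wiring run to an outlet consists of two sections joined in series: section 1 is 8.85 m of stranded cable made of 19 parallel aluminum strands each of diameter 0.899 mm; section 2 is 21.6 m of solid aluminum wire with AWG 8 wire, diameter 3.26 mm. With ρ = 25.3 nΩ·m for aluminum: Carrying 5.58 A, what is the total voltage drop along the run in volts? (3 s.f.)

0.469 V

ρ = 25.3 nΩ·m = 2.53×10^-8 Ω·m
Section 1: A_strand = π(4.4950e-04)² = 6.348e-07 m²; R₁ = ρL/(N·A_s) = (2.53×10^-8)(8.85)/(19×6.348e-07) = 0.01857 Ω
Section 2: A = π(3.26/2 mm)² = π(1.6300e-03 m)² = 8.347e-06 m²
R₂ = (2.53×10^-8)(21.6)/(8.347e-06) = 0.06547 Ω
R = R₁ + R₂ = 0.08404 Ω
V = IR = 5.58 × 0.08404 = 0.469 V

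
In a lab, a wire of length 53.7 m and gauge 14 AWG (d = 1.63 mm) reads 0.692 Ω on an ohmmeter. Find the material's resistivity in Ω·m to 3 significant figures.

A = π(1.63/2 mm)² = π(8.1500e-04 m)² = 2.087e-06 m²
ρ = RA/L = (0.692)(2.087e-06)/(53.7) = 2.69×10^-8 Ω·m

2.69×10^-8 Ω·m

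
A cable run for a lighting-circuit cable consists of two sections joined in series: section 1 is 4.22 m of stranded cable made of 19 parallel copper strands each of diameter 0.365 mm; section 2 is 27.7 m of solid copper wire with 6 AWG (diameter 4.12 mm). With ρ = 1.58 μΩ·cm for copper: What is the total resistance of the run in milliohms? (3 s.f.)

66.4 mΩ

ρ = 1.58 μΩ·cm = 1.58×10^-8 Ω·m
Section 1: A_strand = π(1.8250e-04)² = 1.046e-07 m²; R₁ = ρL/(N·A_s) = (1.58×10^-8)(4.22)/(19×1.046e-07) = 0.03354 Ω
Section 2: A = π(4.12/2 mm)² = π(2.0600e-03 m)² = 1.333e-05 m²
R₂ = (1.58×10^-8)(27.7)/(1.333e-05) = 0.03283 Ω
R = R₁ + R₂ = 66.4 mΩ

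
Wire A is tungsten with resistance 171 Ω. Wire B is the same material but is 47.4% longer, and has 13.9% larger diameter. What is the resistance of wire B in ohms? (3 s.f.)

R ∝ L/d², so R_B/R_A = (1 + 47.4/100) × (1 + 13.9/100)⁻²
= 1.474 × 0.7708 = 1.136
R_B = 1.136 × 171 = 194 Ω

194 Ω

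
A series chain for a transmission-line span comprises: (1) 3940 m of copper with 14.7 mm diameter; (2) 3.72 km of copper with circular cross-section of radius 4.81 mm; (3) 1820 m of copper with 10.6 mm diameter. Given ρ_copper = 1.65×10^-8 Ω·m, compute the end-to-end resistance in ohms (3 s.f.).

Seg 1: A = π(d/2)² = π(7.3500e-03 m)² = 1.697e-04 m²
R_1 = (1.65×10^-8)(3940)/(1.697e-04) = 0.3831 Ω
Seg 2: A = πr² = π(4.8100e-03 m)² = 7.268e-05 m²
R_2 = (1.65×10^-8)(3720)/(7.268e-05) = 0.8445 Ω
Seg 3: A = π(d/2)² = π(5.3000e-03 m)² = 8.825e-05 m²
R_3 = (1.65×10^-8)(1820)/(8.825e-05) = 0.3403 Ω
R_total = R_1 + R_2 + R_3 = 1.57 Ω

1.57 Ω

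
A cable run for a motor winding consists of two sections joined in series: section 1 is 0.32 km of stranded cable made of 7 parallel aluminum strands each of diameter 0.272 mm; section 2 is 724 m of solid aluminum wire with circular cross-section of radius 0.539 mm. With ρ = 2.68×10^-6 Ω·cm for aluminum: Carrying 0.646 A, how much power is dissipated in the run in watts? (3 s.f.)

17.7 W

ρ = 2.68×10^-6 Ω·cm = 2.68×10^-8 Ω·m
Section 1: A_strand = π(1.3600e-04)² = 5.811e-08 m²; R₁ = ρL/(N·A_s) = (2.68×10^-8)(320)/(7×5.811e-08) = 21.08 Ω
Section 2: A = πr² = π(5.3900e-04 m)² = 9.127e-07 m²
R₂ = (2.68×10^-8)(724)/(9.127e-07) = 21.26 Ω
R = R₁ + R₂ = 42.34 Ω
P = I²R = (0.646)² × 42.34 = 17.7 W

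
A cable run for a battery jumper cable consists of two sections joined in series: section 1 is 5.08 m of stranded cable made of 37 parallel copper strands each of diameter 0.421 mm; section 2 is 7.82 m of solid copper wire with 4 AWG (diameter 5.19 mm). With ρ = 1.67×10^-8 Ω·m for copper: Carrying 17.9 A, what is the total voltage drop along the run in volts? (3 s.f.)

0.405 V

Section 1: A_strand = π(2.1050e-04)² = 1.392e-07 m²; R₁ = ρL/(N·A_s) = (1.67×10^-8)(5.08)/(37×1.392e-07) = 0.01647 Ω
Section 2: A = π(5.19/2 mm)² = π(2.5950e-03 m)² = 2.116e-05 m²
R₂ = (1.67×10^-8)(7.82)/(2.116e-05) = 0.006173 Ω
R = R₁ + R₂ = 0.02264 Ω
V = IR = 17.9 × 0.02264 = 0.405 V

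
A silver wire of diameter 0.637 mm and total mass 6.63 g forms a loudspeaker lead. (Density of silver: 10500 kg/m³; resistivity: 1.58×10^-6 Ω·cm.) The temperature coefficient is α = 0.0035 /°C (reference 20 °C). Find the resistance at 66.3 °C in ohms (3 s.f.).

0.114 Ω

ρ = 1.58×10^-6 Ω·cm = 1.58×10^-8 Ω·m
A = π(d/2)² = π(3.1850e-04 m)² = 3.1869e-07 m²
L = m/(density·A) = 0.00663/(10500×3.1869e-07) = 1.981 m
R = ρL/A = (1.58×10^-8)(1.981)/(3.1869e-07) = 0.09823 Ω
R(66.3 °C) = 0.09823 × (1 + 0.0035×46.3) = 0.114 Ω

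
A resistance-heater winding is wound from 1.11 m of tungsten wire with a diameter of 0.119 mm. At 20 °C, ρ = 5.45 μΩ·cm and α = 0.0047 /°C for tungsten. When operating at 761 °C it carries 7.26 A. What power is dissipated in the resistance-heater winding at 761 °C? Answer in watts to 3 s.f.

ρ = 5.45 μΩ·cm = 5.45×10^-8 Ω·m
A = π(d/2)² = π(5.9500e-05 m)² = 1.112e-08 m²
R₍20₎ = ρL/A = (5.45×10^-8)(1.11)/(1.112e-08) = 5.439 Ω
R₍761₎ = R₍20₎(1 + αΔT) = 5.439 × (1 + 0.0047×741) = 24.38 Ω
P = I²R = (7.26)² × 24.38 = 1290 W

1290 W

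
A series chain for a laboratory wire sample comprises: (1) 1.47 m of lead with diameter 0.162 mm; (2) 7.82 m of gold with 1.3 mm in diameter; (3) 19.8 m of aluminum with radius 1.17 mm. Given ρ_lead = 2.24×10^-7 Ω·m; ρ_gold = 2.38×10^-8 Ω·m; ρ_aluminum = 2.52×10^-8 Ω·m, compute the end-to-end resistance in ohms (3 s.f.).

16.2 Ω

Seg 1: A = π(d/2)² = π(8.1000e-05 m)² = 2.061e-08 m²
R_1 = (2.24×10^-7)(1.47)/(2.061e-08) = 15.98 Ω
Seg 2: A = π(d/2)² = π(6.5000e-04 m)² = 1.327e-06 m²
R_2 = (2.38×10^-8)(7.82)/(1.327e-06) = 0.1402 Ω
Seg 3: A = πr² = π(1.1700e-03 m)² = 4.301e-06 m²
R_3 = (2.52×10^-8)(19.8)/(4.301e-06) = 0.116 Ω
R_total = R_1 + R_2 + R_3 = 16.2 Ω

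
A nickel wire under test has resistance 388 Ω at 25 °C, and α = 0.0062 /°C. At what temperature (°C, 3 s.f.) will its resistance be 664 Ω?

R = R₀(1 + α(T − T₀)) ⇒ T = T₀ + (R/R₀ − 1)/α
T = 25 + (664/388 − 1)/0.0062 = 25 + (0.7113)/0.0062 = 140 °C

140 °C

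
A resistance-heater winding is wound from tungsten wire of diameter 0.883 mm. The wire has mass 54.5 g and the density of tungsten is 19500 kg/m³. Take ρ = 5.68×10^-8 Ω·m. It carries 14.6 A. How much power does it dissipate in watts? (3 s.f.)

A = π(d/2)² = π(4.4150e-04 m)² = 6.1237e-07 m²
L = m/(density·A) = 0.0545/(19500×6.1237e-07) = 4.564 m
R = ρL/A = (5.68×10^-8)(4.564)/(6.1237e-07) = 0.4233 Ω
P = I²R = (14.6)² × 0.4233 = 90.2 W

90.2 W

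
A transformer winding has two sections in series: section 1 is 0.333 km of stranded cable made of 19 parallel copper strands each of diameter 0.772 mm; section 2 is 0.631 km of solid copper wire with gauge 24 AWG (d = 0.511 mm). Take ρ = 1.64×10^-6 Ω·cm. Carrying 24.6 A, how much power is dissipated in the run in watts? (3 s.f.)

ρ = 1.64×10^-6 Ω·cm = 1.64×10^-8 Ω·m
Section 1: A_strand = π(3.8600e-04)² = 4.681e-07 m²; R₁ = ρL/(N·A_s) = (1.64×10^-8)(333)/(19×4.681e-07) = 0.6141 Ω
Section 2: A = π(0.511/2 mm)² = π(2.5550e-04 m)² = 2.051e-07 m²
R₂ = (1.64×10^-8)(631)/(2.051e-07) = 50.46 Ω
R = R₁ + R₂ = 51.07 Ω
P = I²R = (24.6)² × 51.07 = 30900 W

30900 W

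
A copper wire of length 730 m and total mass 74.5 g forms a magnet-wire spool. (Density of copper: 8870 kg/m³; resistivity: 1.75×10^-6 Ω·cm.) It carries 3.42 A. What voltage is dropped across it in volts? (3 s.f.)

3800 V

ρ = 1.75×10^-6 Ω·cm = 1.75×10^-8 Ω·m
A = m/(density·L) = 0.0745/(8870×730) = 1.1506e-08 m²
R = ρL/A = (1.75×10^-8)(730)/(1.1506e-08) = 1110 Ω
V = IR = 3.42 × 1110 = 3800 V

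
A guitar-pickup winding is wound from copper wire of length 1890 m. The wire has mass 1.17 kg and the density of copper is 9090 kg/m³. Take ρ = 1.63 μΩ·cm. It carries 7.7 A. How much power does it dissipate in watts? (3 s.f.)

26800 W

ρ = 1.63 μΩ·cm = 1.63×10^-8 Ω·m
A = m/(density·L) = 1.17/(9090×1890) = 6.8102e-08 m²
R = ρL/A = (1.63×10^-8)(1890)/(6.8102e-08) = 452.4 Ω
P = I²R = (7.7)² × 452.4 = 26800 W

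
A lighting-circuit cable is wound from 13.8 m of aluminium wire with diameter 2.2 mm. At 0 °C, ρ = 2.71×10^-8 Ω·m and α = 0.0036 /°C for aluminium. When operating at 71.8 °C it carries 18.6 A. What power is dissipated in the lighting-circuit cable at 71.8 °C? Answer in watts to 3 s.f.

A = π(d/2)² = π(1.1000e-03 m)² = 3.801e-06 m²
R₍0₎ = ρL/A = (2.71×10^-8)(13.8)/(3.801e-06) = 0.09838 Ω
R₍71.8₎ = R₍0₎(1 + αΔT) = 0.09838 × (1 + 0.0036×71.8) = 0.1238 Ω
P = I²R = (18.6)² × 0.1238 = 42.8 W

42.8 W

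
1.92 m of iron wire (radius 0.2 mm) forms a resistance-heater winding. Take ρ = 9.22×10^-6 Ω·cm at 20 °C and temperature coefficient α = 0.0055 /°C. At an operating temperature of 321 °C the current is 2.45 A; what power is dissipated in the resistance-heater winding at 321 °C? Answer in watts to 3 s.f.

22.5 W

ρ = 9.22×10^-6 Ω·cm = 9.22×10^-8 Ω·m
A = πr² = π(2.0000e-04 m)² = 1.257e-07 m²
R₍20₎ = ρL/A = (9.22×10^-8)(1.92)/(1.257e-07) = 1.409 Ω
R₍321₎ = R₍20₎(1 + αΔT) = 1.409 × (1 + 0.0055×301) = 3.741 Ω
P = I²R = (2.45)² × 3.741 = 22.5 W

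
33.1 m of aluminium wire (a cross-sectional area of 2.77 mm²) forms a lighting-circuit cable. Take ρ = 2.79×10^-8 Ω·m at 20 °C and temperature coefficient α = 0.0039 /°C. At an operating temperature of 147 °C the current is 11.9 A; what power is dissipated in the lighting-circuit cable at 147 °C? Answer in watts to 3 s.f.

70.6 W

A = 2.77 mm² = 2.770e-06 m²
R₍20₎ = ρL/A = (2.79×10^-8)(33.1)/(2.770e-06) = 0.3334 Ω
R₍147₎ = R₍20₎(1 + αΔT) = 0.3334 × (1 + 0.0039×127) = 0.4985 Ω
P = I²R = (11.9)² × 0.4985 = 70.6 W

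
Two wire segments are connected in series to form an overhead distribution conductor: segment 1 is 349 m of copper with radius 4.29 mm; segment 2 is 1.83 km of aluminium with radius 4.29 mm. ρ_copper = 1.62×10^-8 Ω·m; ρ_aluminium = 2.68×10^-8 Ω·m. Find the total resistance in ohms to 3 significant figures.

Segment 1: A = πr² = π(4.2900e-03 m)² = 5.782e-05 m²
R₁ = ρL/A = (1.62×10^-8)(349)/(5.782e-05) = 0.09779 Ω
R₂ = (2.68×10^-8)(1830)/(5.782e-05) = 0.8482 Ω
R = R₁ + R₂ = 0.946 Ω

0.946 Ω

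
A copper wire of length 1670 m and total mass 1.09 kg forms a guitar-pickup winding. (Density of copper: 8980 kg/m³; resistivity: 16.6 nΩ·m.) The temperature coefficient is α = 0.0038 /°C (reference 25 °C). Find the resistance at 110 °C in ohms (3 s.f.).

ρ = 16.6 nΩ·m = 1.66×10^-8 Ω·m
A = m/(density·L) = 1.09/(8980×1670) = 7.2683e-08 m²
R = ρL/A = (1.66×10^-8)(1670)/(7.2683e-08) = 381.4 Ω
R(110 °C) = 381.4 × (1 + 0.0038×85) = 505 Ω

505 Ω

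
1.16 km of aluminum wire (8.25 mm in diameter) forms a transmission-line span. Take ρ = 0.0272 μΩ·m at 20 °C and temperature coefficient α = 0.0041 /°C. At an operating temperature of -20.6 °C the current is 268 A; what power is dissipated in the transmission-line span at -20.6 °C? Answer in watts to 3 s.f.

35300 W

ρ = 0.0272 μΩ·m = 2.72×10^-8 Ω·m
A = π(d/2)² = π(4.1250e-03 m)² = 5.346e-05 m²
R₍20₎ = ρL/A = (2.72×10^-8)(1160)/(5.346e-05) = 0.5902 Ω
R₍-20.6₎ = R₍20₎(1 + αΔT) = 0.5902 × (1 + 0.0041×-40.6) = 0.492 Ω
P = I²R = (268)² × 0.492 = 35300 W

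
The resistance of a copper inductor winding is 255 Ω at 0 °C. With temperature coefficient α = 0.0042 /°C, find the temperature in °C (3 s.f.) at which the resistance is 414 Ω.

148 °C

R = R₀(1 + α(T − T₀)) ⇒ T = T₀ + (R/R₀ − 1)/α
T = 0 + (414/255 − 1)/0.0042 = 0 + (0.6235)/0.0042 = 148 °C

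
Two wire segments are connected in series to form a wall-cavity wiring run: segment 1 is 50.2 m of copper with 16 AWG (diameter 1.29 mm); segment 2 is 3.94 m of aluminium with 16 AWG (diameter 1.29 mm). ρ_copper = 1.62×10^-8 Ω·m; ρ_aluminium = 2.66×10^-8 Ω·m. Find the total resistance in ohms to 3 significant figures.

Segment 1: A = π(1.29/2 mm)² = π(6.4500e-04 m)² = 1.307e-06 m²
R₁ = ρL/A = (1.62×10^-8)(50.2)/(1.307e-06) = 0.6222 Ω
R₂ = (2.66×10^-8)(3.94)/(1.307e-06) = 0.08019 Ω
R = R₁ + R₂ = 0.702 Ω

0.702 Ω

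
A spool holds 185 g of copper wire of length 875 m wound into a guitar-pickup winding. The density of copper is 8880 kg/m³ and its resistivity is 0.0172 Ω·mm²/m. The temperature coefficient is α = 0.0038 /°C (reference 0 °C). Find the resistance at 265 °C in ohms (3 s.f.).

1270 Ω

ρ = 0.0172 Ω·mm²/m = 1.72×10^-8 Ω·m
A = m/(density·L) = 0.185/(8880×875) = 2.3810e-08 m²
R = ρL/A = (1.72×10^-8)(875)/(2.3810e-08) = 632.1 Ω
R(265 °C) = 632.1 × (1 + 0.0038×265) = 1270 Ω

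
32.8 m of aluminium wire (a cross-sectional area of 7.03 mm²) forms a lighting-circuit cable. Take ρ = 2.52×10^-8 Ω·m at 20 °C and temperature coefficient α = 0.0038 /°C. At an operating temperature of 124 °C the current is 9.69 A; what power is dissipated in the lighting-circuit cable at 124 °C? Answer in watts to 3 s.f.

A = 7.03 mm² = 7.030e-06 m²
R₍20₎ = ρL/A = (2.52×10^-8)(32.8)/(7.030e-06) = 0.1176 Ω
R₍124₎ = R₍20₎(1 + αΔT) = 0.1176 × (1 + 0.0038×104) = 0.164 Ω
P = I²R = (9.69)² × 0.164 = 15.4 W

15.4 W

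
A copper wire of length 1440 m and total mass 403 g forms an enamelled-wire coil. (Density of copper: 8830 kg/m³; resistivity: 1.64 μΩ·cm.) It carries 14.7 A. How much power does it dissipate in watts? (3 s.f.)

ρ = 1.64 μΩ·cm = 1.64×10^-8 Ω·m
A = m/(density·L) = 0.403/(8830×1440) = 3.1694e-08 m²
R = ρL/A = (1.64×10^-8)(1440)/(3.1694e-08) = 745.1 Ω
P = I²R = (14.7)² × 745.1 = 1.61×10^5 W

1.61×10^5 W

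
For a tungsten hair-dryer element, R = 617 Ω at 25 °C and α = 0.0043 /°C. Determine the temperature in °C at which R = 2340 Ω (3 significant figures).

674 °C

R = R₀(1 + α(T − T₀)) ⇒ T = T₀ + (R/R₀ − 1)/α
T = 25 + (2340/617 − 1)/0.0043 = 25 + (2.793)/0.0043 = 674 °C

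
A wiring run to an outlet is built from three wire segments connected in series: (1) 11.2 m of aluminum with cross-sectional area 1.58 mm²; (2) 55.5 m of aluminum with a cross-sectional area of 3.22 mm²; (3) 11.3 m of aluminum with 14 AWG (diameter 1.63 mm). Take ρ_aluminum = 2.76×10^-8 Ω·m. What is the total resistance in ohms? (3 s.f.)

0.821 Ω

Seg 1: A = 1.58 mm² = 1.580e-06 m²
R_1 = (2.76×10^-8)(11.2)/(1.580e-06) = 0.1956 Ω
Seg 2: A = 3.22 mm² = 3.220e-06 m²
R_2 = (2.76×10^-8)(55.5)/(3.220e-06) = 0.4757 Ω
Seg 3: A = π(1.63/2 mm)² = π(8.1500e-04 m)² = 2.087e-06 m²
R_3 = (2.76×10^-8)(11.3)/(2.087e-06) = 0.1495 Ω
R_total = R_1 + R_2 + R_3 = 0.821 Ω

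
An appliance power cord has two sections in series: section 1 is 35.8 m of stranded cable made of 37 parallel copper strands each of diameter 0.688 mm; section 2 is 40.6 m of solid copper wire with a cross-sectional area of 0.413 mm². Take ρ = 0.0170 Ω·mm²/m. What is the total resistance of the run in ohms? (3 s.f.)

ρ = 0.0170 Ω·mm²/m = 1.70×10^-8 Ω·m
Section 1: A_strand = π(3.4400e-04)² = 3.718e-07 m²; R₁ = ρL/(N·A_s) = (1.70×10^-8)(35.8)/(37×3.718e-07) = 0.04424 Ω
Section 2: A = 0.413 mm² = 4.130e-07 m²
R₂ = (1.70×10^-8)(40.6)/(4.130e-07) = 1.671 Ω
R = R₁ + R₂ = 1.72 Ω

1.72 Ω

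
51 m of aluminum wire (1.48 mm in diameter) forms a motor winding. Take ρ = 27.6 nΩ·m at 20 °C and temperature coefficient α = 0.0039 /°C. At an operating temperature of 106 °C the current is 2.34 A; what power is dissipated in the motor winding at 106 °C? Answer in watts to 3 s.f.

ρ = 27.6 nΩ·m = 2.76×10^-8 Ω·m
A = π(d/2)² = π(7.4000e-04 m)² = 1.720e-06 m²
R₍20₎ = ρL/A = (2.76×10^-8)(51)/(1.720e-06) = 0.8182 Ω
R₍106₎ = R₍20₎(1 + αΔT) = 0.8182 × (1 + 0.0039×86) = 1.093 Ω
P = I²R = (2.34)² × 1.093 = 5.98 W

5.98 W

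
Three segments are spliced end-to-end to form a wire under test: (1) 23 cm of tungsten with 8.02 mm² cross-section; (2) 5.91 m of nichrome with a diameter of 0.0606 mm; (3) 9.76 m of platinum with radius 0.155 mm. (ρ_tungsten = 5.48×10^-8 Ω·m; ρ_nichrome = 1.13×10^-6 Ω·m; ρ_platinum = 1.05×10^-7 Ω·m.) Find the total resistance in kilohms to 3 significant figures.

2.33 kΩ

Seg 1: A = 8.02 mm² = 8.020e-06 m²
R_1 = (5.48×10^-8)(0.23)/(8.020e-06) = 0.001572 Ω
Seg 2: A = π(d/2)² = π(3.0300e-05 m)² = 2.884e-09 m²
R_2 = (1.13×10^-6)(5.91)/(2.884e-09) = 2315 Ω
Seg 3: A = πr² = π(1.5500e-04 m)² = 7.548e-08 m²
R_3 = (1.05×10^-7)(9.76)/(7.548e-08) = 13.58 Ω
R_total = R_1 + R_2 + R_3 = 2.33 kΩ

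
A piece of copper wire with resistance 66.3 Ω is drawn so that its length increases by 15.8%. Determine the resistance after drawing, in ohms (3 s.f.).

k = 1 + 15.8/100 = 1.158; volume constant ⇒ A' = A/k, so R' = k²R.
R' = 1.341 × 66.3 = 88.9 Ω

88.9 Ω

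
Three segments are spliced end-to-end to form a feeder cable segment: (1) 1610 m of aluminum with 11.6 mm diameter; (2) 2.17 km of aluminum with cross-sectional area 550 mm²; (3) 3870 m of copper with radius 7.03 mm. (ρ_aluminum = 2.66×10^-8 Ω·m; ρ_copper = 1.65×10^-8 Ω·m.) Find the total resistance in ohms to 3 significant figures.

0.921 Ω

Seg 1: A = π(d/2)² = π(5.8000e-03 m)² = 1.057e-04 m²
R_1 = (2.66×10^-8)(1610)/(1.057e-04) = 0.4052 Ω
Seg 2: A = 550 mm² = 5.500e-04 m²
R_2 = (2.66×10^-8)(2170)/(5.500e-04) = 0.1049 Ω
Seg 3: A = πr² = π(7.0300e-03 m)² = 1.553e-04 m²
R_3 = (1.65×10^-8)(3870)/(1.553e-04) = 0.4113 Ω
R_total = R_1 + R_2 + R_3 = 0.921 Ω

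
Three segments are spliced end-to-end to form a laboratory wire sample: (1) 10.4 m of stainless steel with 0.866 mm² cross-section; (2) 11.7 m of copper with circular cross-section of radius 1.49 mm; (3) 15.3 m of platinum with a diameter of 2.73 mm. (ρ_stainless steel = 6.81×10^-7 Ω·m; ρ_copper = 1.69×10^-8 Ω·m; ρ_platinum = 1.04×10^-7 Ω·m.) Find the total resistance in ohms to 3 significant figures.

8.48 Ω

Seg 1: A = 0.866 mm² = 8.660e-07 m²
R_1 = (6.81×10^-7)(10.4)/(8.660e-07) = 8.178 Ω
Seg 2: A = πr² = π(1.4900e-03 m)² = 6.975e-06 m²
R_2 = (1.69×10^-8)(11.7)/(6.975e-06) = 0.02835 Ω
Seg 3: A = π(d/2)² = π(1.3650e-03 m)² = 5.853e-06 m²
R_3 = (1.04×10^-7)(15.3)/(5.853e-06) = 0.2718 Ω
R_total = R_1 + R_2 + R_3 = 8.48 Ω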